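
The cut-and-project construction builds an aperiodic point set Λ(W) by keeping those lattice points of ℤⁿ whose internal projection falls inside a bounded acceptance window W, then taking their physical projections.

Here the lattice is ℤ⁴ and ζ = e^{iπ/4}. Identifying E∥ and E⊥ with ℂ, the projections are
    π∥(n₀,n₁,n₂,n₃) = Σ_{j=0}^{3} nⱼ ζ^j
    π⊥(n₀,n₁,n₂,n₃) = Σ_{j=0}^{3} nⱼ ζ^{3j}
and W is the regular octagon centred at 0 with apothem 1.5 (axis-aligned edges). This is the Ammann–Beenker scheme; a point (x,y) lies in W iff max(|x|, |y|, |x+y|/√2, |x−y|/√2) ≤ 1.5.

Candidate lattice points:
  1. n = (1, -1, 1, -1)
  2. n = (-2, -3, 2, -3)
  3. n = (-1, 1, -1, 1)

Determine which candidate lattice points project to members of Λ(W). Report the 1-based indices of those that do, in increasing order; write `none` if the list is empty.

π⊥(n) = n₀ + n₁ζ³ + n₂ζ⁶ + n₃ζ⁹ where ζ = e^{iπ/4}.
candidate 1: n = (1, -1, 1, -1) → π⊥ ≈ (+1.000000, -2.414214); max(|x|,|y|,|x±y|/√2) = 2.414214 > 1.5 ⇒ ∉ W
candidate 2: n = (-2, -3, 2, -3) → π⊥ ≈ (-2.000000, -6.242641); max(|x|,|y|,|x±y|/√2) = 6.242641 > 1.5 ⇒ ∉ W
candidate 3: n = (-1, 1, -1, 1) → π⊥ ≈ (-1.000000, +2.414214); max(|x|,|y|,|x±y|/√2) = 2.414214 > 1.5 ⇒ ∉ W

none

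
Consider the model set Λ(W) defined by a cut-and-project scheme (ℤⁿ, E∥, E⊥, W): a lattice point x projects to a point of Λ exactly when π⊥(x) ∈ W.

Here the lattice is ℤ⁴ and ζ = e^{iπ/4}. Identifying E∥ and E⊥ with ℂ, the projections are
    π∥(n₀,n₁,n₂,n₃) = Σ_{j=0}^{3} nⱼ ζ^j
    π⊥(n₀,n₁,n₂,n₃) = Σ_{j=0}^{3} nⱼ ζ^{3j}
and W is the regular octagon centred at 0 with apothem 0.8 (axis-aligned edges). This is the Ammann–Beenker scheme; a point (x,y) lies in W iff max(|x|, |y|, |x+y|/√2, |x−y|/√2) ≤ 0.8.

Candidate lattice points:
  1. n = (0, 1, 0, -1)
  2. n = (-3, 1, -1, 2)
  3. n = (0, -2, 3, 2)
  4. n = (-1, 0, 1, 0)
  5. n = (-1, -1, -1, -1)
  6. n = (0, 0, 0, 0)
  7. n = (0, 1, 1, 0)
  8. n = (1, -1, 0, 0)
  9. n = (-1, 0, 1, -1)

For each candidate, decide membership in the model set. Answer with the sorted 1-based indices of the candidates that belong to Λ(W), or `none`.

6, 7

With ζ = e^{iπ/4} the internal vectors are ζ^0,ζ^3,ζ^6,ζ^9.
candidate 1: n = (0, 1, 0, -1) → π⊥ ≈ (-1.41421, +0.00000); max(|x|,|y|,|x±y|/√2) = 1.41421 > 0.8 ⇒ ∉ W
candidate 2: n = (-3, 1, -1, 2) → π⊥ ≈ (-2.29289, +3.12132); max(|x|,|y|,|x±y|/√2) = 3.82843 > 0.8 ⇒ ∉ W
candidate 3: n = (0, -2, 3, 2) → π⊥ ≈ (+2.82843, -3.00000); max(|x|,|y|,|x±y|/√2) = 4.12132 > 0.8 ⇒ ∉ W
candidate 4: n = (-1, 0, 1, 0) → π⊥ ≈ (-1.00000, -1.00000); max(|x|,|y|,|x±y|/√2) = 1.41421 > 0.8 ⇒ ∉ W
candidate 5: n = (-1, -1, -1, -1) → π⊥ ≈ (-1.00000, -0.41421); max(|x|,|y|,|x±y|/√2) = 1.00000 > 0.8 ⇒ ∉ W
candidate 6: n = (0, 0, 0, 0) → π⊥ ≈ (+0.00000, +0.00000); max(|x|,|y|,|x±y|/√2) = 0.00000 ≤ 0.8 ⇒ ∈ W
candidate 7: n = (0, 1, 1, 0) → π⊥ ≈ (-0.70711, -0.29289); max(|x|,|y|,|x±y|/√2) = 0.70711 ≤ 0.8 ⇒ ∈ W
candidate 8: n = (1, -1, 0, 0) → π⊥ ≈ (+1.70711, -0.70711); max(|x|,|y|,|x±y|/√2) = 1.70711 > 0.8 ⇒ ∉ W
candidate 9: n = (-1, 0, 1, -1) → π⊥ ≈ (-1.70711, -1.70711); max(|x|,|y|,|x±y|/√2) = 2.41421 > 0.8 ⇒ ∉ W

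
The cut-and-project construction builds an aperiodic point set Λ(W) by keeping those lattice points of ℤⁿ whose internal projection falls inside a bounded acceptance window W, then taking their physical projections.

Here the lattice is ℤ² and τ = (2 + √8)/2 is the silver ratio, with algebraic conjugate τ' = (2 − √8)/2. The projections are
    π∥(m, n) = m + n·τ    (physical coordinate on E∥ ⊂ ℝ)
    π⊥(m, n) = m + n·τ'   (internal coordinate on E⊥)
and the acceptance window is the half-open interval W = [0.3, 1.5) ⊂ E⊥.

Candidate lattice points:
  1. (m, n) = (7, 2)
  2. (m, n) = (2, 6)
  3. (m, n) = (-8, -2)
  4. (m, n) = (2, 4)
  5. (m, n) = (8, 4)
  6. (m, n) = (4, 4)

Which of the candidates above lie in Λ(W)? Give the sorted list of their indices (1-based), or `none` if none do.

4

Compute τ' = (2−√8)/2 = -0.4142, so π⊥(m,n) = m -0.4142·n.
candidate 1: (m,n)=(7,2) → π∥ = 7+2·τ ≈ 11.8284, π⊥ = 7+2·τ' ≈ 6.1716 ∉ [0.3, 1.5) ⇒ out
candidate 2: (m,n)=(2,6) → π∥ = 2+6·τ ≈ 16.4853, π⊥ = 2+6·τ' ≈ -0.4853 ∉ [0.3, 1.5) ⇒ out
candidate 3: (m,n)=(-8,-2) → π∥ = -8-2·τ ≈ -12.8284, π⊥ = -8-2·τ' ≈ -7.1716 ∉ [0.3, 1.5) ⇒ out
candidate 4: (m,n)=(2,4) → π∥ = 2+4·τ ≈ 11.6569, π⊥ = 2+4·τ' ≈ 0.3431 ∈ [0.3, 1.5) ⇒ IN Λ
candidate 5: (m,n)=(8,4) → π∥ = 8+4·τ ≈ 17.6569, π⊥ = 8+4·τ' ≈ 6.3431 ∉ [0.3, 1.5) ⇒ out
candidate 6: (m,n)=(4,4) → π∥ = 4+4·τ ≈ 13.6569, π⊥ = 4+4·τ' ≈ 2.3431 ∉ [0.3, 1.5) ⇒ out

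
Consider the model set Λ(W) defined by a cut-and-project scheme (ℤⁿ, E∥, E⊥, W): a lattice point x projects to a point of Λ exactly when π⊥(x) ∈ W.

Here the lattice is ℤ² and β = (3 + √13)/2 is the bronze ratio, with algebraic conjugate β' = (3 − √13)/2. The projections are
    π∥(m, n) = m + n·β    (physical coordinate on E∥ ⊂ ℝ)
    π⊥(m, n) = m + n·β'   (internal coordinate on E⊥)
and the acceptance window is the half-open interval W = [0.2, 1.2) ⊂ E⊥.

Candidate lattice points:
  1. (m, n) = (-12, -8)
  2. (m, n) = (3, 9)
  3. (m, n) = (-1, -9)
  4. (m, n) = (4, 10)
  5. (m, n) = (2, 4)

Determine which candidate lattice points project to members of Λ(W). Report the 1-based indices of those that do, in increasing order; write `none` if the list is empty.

2, 4, 5

Numerically β ≈ 3.30278 and β' = −1/β ≈ -0.30278.
candidate 1: (m,n)=(-12,-8) → π∥ = -12-8·β ≈ -38.42221, π⊥ = -12-8·β' ≈ -9.57779 ∉ [0.2, 1.2) ⇒ out
candidate 2: (m,n)=(3,9) → π∥ = 3+9·β ≈ 32.72498, π⊥ = 3+9·β' ≈ 0.27502 ∈ [0.2, 1.2) ⇒ IN Λ
candidate 3: (m,n)=(-1,-9) → π∥ = -1-9·β ≈ -30.72498, π⊥ = -1-9·β' ≈ 1.72498 ∉ [0.2, 1.2) ⇒ out
candidate 4: (m,n)=(4,10) → π∥ = 4+10·β ≈ 37.02776, π⊥ = 4+10·β' ≈ 0.97224 ∈ [0.2, 1.2) ⇒ IN Λ
candidate 5: (m,n)=(2,4) → π∥ = 2+4·β ≈ 15.21110, π⊥ = 2+4·β' ≈ 0.78890 ∈ [0.2, 1.2) ⇒ IN Λ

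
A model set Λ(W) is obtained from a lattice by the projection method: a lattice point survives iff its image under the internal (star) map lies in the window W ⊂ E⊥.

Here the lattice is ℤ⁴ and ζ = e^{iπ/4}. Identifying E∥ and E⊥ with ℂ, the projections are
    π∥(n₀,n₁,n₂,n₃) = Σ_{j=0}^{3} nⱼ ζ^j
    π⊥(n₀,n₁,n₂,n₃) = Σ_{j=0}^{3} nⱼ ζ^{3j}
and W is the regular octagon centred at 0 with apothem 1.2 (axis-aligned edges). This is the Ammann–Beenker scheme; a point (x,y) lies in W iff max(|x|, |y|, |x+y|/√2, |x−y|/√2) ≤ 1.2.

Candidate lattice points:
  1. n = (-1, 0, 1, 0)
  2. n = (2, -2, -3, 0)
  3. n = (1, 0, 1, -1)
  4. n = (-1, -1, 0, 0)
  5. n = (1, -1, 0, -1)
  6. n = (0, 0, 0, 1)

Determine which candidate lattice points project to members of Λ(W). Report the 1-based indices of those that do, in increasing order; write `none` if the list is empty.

4, 6

With ζ = e^{iπ/4} the internal vectors are ζ^0,ζ^3,ζ^6,ζ^9.
#1 (-1, 0, 1, 0): internal (-1.0000, -1.0000); octagon support 1.4142 vs apothem 1.2 → ∉ W
#2 (2, -2, -3, 0): internal (3.4142, 1.5858); octagon support 3.5355 vs apothem 1.2 → ∉ W
#3 (1, 0, 1, -1): internal (0.2929, -1.7071); octagon support 1.7071 vs apothem 1.2 → ∉ W
#4 (-1, -1, 0, 0): internal (-0.2929, -0.7071); octagon support 0.7071 vs apothem 1.2 → ∈ W
#5 (1, -1, 0, -1): internal (1.0000, -1.4142); octagon support 1.7071 vs apothem 1.2 → ∉ W
#6 (0, 0, 0, 1): internal (0.7071, 0.7071); octagon support 1.0000 vs apothem 1.2 → ∈ W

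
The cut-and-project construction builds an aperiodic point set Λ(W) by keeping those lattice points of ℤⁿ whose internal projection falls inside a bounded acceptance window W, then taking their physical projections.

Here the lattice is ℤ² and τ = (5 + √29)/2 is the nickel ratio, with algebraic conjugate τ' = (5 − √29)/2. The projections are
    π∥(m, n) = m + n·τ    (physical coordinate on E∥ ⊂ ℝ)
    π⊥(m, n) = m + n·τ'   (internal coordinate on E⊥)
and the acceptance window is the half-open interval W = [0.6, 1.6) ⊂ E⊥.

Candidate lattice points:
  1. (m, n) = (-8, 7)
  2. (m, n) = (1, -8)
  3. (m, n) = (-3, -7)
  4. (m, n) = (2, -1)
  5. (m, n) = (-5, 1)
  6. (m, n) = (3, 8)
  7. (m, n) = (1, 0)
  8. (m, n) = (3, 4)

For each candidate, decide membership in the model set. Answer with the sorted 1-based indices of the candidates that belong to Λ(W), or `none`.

Numerically τ ≈ 5.1926 and τ' = −1/τ ≈ -0.1926.
candidate 1: (m,n)=(-8,7) → π∥ = -8+7·τ ≈ 28.3481, π⊥ = -8+7·τ' ≈ -9.3481 ∉ [0.6, 1.6) ⇒ out
candidate 2: (m,n)=(1,-8) → π∥ = 1-8·τ ≈ -40.5407, π⊥ = 1-8·τ' ≈ 2.5407 ∉ [0.6, 1.6) ⇒ out
candidate 3: (m,n)=(-3,-7) → π∥ = -3-7·τ ≈ -39.3481, π⊥ = -3-7·τ' ≈ -1.6519 ∉ [0.6, 1.6) ⇒ out
candidate 4: (m,n)=(2,-1) → π∥ = 2-1·τ ≈ -3.1926, π⊥ = 2-1·τ' ≈ 2.1926 ∉ [0.6, 1.6) ⇒ out
candidate 5: (m,n)=(-5,1) → π∥ = -5+1·τ ≈ 0.1926, π⊥ = -5+1·τ' ≈ -5.1926 ∉ [0.6, 1.6) ⇒ out
candidate 6: (m,n)=(3,8) → π∥ = 3+8·τ ≈ 44.5407, π⊥ = 3+8·τ' ≈ 1.4593 ∈ [0.6, 1.6) ⇒ IN Λ
candidate 7: (m,n)=(1,0) → π∥ = 1+0·τ ≈ 1.0000, π⊥ = 1+0·τ' ≈ 1.0000 ∈ [0.6, 1.6) ⇒ IN Λ
candidate 8: (m,n)=(3,4) → π∥ = 3+4·τ ≈ 23.7703, π⊥ = 3+4·τ' ≈ 2.2297 ∉ [0.6, 1.6) ⇒ out

6, 7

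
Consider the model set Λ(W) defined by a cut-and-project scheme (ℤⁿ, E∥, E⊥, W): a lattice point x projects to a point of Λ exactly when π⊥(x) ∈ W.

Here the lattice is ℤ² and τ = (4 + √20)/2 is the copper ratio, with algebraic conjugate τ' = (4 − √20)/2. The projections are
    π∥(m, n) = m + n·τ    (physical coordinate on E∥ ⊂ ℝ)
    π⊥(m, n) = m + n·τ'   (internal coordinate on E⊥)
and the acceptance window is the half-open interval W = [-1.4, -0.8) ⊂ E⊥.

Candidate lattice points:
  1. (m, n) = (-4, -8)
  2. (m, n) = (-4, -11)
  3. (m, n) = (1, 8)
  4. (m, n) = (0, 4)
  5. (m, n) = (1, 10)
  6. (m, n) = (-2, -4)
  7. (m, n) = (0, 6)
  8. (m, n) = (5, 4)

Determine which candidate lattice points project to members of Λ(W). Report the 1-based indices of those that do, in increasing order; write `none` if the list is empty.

Compute τ' = (4−√20)/2 = -0.2361, so π⊥(m,n) = m -0.2361·n.
[1] lift (-4,-8): star map gives -2.1115; window check -1.4 ≤ -2.1115 < -0.8 is false → out
[2] lift (-4,-11): star map gives -1.4033; window check -1.4 ≤ -1.4033 < -0.8 is false → out
[3] lift (1,8): star map gives -0.8885; window check -1.4 ≤ -0.8885 < -0.8 is true → IN Λ
[4] lift (0,4): star map gives -0.9443; window check -1.4 ≤ -0.9443 < -0.8 is true → IN Λ
[5] lift (1,10): star map gives -1.3607; window check -1.4 ≤ -1.3607 < -0.8 is true → IN Λ
[6] lift (-2,-4): star map gives -1.0557; window check -1.4 ≤ -1.0557 < -0.8 is true → IN Λ
[7] lift (0,6): star map gives -1.4164; window check -1.4 ≤ -1.4164 < -0.8 is false → out
[8] lift (5,4): star map gives 4.0557; window check -1.4 ≤ 4.0557 < -0.8 is false → out

3, 4, 5, 6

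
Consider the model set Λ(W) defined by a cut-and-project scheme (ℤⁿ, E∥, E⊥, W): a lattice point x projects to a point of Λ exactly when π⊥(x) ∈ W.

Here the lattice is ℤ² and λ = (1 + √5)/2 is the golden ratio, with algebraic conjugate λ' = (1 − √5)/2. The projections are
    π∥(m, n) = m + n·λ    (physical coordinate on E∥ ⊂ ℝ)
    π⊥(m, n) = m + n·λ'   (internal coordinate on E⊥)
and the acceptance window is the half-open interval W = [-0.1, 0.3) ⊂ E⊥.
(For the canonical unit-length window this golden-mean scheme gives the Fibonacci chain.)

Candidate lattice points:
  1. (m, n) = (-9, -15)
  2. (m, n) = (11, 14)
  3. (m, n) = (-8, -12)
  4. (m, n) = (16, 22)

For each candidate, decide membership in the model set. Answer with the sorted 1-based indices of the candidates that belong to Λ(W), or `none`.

Compute λ' = (1−√5)/2 = -0.6180, so π⊥(m,n) = m -0.6180·n.
[1] lift (-9,-15): star map gives 0.2705; window check -0.1 ≤ 0.2705 < 0.3 is true → IN Λ
[2] lift (11,14): star map gives 2.3475; window check -0.1 ≤ 2.3475 < 0.3 is false → out
[3] lift (-8,-12): star map gives -0.5836; window check -0.1 ≤ -0.5836 < 0.3 is false → out
[4] lift (16,22): star map gives 2.4033; window check -0.1 ≤ 2.4033 < 0.3 is false → out

1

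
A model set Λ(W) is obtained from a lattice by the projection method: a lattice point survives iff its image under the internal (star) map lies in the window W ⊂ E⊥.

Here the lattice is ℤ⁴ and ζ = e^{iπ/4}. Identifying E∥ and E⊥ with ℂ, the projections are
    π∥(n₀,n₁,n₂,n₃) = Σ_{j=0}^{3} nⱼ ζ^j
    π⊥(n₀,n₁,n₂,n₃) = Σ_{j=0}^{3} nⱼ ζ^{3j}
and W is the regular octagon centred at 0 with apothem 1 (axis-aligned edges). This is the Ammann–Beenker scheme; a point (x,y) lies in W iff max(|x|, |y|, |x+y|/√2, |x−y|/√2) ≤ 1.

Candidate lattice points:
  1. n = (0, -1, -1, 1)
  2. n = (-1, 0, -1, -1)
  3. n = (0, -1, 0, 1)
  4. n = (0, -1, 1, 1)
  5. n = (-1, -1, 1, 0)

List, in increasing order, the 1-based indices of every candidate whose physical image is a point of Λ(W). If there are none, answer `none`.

Internal map: ζ^{3j} for j=0..3 gives (1,0), (−√2/2,√2/2), (0,−1), (√2/2,√2/2).
candidate 1: n = (0, -1, -1, 1) → π⊥ ≈ (+1.414214, +1.000000); max(|x|,|y|,|x±y|/√2) = 1.707107 > 1 ⇒ ∉ W
candidate 2: n = (-1, 0, -1, -1) → π⊥ ≈ (-1.707107, +0.292893); max(|x|,|y|,|x±y|/√2) = 1.707107 > 1 ⇒ ∉ W
candidate 3: n = (0, -1, 0, 1) → π⊥ ≈ (+1.414214, +0.000000); max(|x|,|y|,|x±y|/√2) = 1.414214 > 1 ⇒ ∉ W
candidate 4: n = (0, -1, 1, 1) → π⊥ ≈ (+1.414214, -1.000000); max(|x|,|y|,|x±y|/√2) = 1.707107 > 1 ⇒ ∉ W
candidate 5: n = (-1, -1, 1, 0) → π⊥ ≈ (-0.292893, -1.707107); max(|x|,|y|,|x±y|/√2) = 1.707107 > 1 ⇒ ∉ W

none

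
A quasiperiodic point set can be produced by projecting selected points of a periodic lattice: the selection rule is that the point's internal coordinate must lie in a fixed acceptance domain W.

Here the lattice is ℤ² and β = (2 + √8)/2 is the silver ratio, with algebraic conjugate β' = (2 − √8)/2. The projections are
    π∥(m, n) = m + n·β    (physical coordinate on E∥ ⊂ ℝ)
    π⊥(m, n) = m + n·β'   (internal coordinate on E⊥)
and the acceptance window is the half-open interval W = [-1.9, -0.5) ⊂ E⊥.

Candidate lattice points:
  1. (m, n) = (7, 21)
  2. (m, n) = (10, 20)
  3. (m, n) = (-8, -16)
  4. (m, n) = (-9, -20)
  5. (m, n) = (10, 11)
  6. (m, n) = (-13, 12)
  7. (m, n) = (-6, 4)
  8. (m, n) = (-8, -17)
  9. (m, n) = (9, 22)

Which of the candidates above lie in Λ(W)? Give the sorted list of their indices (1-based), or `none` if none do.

1, 3, 4, 8

Compute β' = (2−√8)/2 = -0.414214, so π⊥(m,n) = m -0.414214·n.
#1 (7,21): internal coord 7 + (21)·β' = -1.698485; -1.698485 ∈ [-1.9, -0.5) → IN Λ
#2 (10,20): internal coord 10 + (20)·β' = +1.715729; +1.715729 ∉ [-1.9, -0.5) → out
#3 (-8,-16): internal coord -8 + (-16)·β' = -1.372583; -1.372583 ∈ [-1.9, -0.5) → IN Λ
#4 (-9,-20): internal coord -9 + (-20)·β' = -0.715729; -0.715729 ∈ [-1.9, -0.5) → IN Λ
#5 (10,11): internal coord 10 + (11)·β' = +5.443651; +5.443651 ∉ [-1.9, -0.5) → out
#6 (-13,12): internal coord -13 + (12)·β' = -17.970563; -17.970563 ∉ [-1.9, -0.5) → out
#7 (-6,4): internal coord -6 + (4)·β' = -7.656854; -7.656854 ∉ [-1.9, -0.5) → out
#8 (-8,-17): internal coord -8 + (-17)·β' = -0.958369; -0.958369 ∈ [-1.9, -0.5) → IN Λ
#9 (9,22): internal coord 9 + (22)·β' = -0.112698; -0.112698 ∉ [-1.9, -0.5) → out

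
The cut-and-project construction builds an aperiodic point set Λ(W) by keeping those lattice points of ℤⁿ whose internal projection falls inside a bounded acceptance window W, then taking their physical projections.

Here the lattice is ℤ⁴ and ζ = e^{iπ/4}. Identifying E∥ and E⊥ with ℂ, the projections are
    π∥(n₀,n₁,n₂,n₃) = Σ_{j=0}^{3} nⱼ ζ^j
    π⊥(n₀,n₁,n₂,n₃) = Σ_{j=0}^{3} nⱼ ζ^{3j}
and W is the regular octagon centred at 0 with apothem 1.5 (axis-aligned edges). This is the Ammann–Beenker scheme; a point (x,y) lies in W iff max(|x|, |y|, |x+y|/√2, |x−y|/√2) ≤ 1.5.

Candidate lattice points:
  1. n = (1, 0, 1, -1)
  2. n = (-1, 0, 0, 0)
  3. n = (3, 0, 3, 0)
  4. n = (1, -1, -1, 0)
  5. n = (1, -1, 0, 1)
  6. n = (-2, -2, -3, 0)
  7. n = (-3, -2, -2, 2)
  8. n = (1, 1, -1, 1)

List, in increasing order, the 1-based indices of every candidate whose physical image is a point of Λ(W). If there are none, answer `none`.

2

Internal map: ζ^{3j} for j=0..3 gives (1,0), (−√2/2,√2/2), (0,−1), (√2/2,√2/2).
candidate 1: n = (1, 0, 1, -1) → π⊥ ≈ (+0.2929, -1.7071); max(|x|,|y|,|x±y|/√2) = 1.7071 > 1.5 ⇒ ∉ W
candidate 2: n = (-1, 0, 0, 0) → π⊥ ≈ (-1.0000, +0.0000); max(|x|,|y|,|x±y|/√2) = 1.0000 ≤ 1.5 ⇒ ∈ W
candidate 3: n = (3, 0, 3, 0) → π⊥ ≈ (+3.0000, -3.0000); max(|x|,|y|,|x±y|/√2) = 4.2426 > 1.5 ⇒ ∉ W
candidate 4: n = (1, -1, -1, 0) → π⊥ ≈ (+1.7071, +0.2929); max(|x|,|y|,|x±y|/√2) = 1.7071 > 1.5 ⇒ ∉ W
candidate 5: n = (1, -1, 0, 1) → π⊥ ≈ (+2.4142, +0.0000); max(|x|,|y|,|x±y|/√2) = 2.4142 > 1.5 ⇒ ∉ W
candidate 6: n = (-2, -2, -3, 0) → π⊥ ≈ (-0.5858, +1.5858); max(|x|,|y|,|x±y|/√2) = 1.5858 > 1.5 ⇒ ∉ W
candidate 7: n = (-3, -2, -2, 2) → π⊥ ≈ (-0.1716, +2.0000); max(|x|,|y|,|x±y|/√2) = 2.0000 > 1.5 ⇒ ∉ W
candidate 8: n = (1, 1, -1, 1) → π⊥ ≈ (+1.0000, +2.4142); max(|x|,|y|,|x±y|/√2) = 2.4142 > 1.5 ⇒ ∉ W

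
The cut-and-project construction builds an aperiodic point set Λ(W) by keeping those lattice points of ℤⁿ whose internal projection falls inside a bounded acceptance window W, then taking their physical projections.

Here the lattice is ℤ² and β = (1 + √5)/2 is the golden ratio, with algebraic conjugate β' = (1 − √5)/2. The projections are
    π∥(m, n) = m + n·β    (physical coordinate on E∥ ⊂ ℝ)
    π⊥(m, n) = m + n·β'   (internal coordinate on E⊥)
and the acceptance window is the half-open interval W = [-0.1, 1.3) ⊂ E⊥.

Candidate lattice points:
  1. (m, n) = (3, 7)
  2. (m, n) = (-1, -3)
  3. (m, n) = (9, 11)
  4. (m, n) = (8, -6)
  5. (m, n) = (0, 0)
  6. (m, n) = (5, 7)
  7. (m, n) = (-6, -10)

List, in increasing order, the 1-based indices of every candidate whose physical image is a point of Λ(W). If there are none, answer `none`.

Numerically β ≈ 1.61803 and β' = −1/β ≈ -0.61803.
[1] lift (3,7): star map gives -1.32624; window check -0.1 ≤ -1.32624 < 1.3 is false → out
[2] lift (-1,-3): star map gives 0.85410; window check -0.1 ≤ 0.85410 < 1.3 is true → IN Λ
[3] lift (9,11): star map gives 2.20163; window check -0.1 ≤ 2.20163 < 1.3 is false → out
[4] lift (8,-6): star map gives 11.70820; window check -0.1 ≤ 11.70820 < 1.3 is false → out
[5] lift (0,0): star map gives 0.00000; window check -0.1 ≤ 0.00000 < 1.3 is true → IN Λ
[6] lift (5,7): star map gives 0.67376; window check -0.1 ≤ 0.67376 < 1.3 is true → IN Λ
[7] lift (-6,-10): star map gives 0.18034; window check -0.1 ≤ 0.18034 < 1.3 is true → IN Λ

2, 5, 6, 7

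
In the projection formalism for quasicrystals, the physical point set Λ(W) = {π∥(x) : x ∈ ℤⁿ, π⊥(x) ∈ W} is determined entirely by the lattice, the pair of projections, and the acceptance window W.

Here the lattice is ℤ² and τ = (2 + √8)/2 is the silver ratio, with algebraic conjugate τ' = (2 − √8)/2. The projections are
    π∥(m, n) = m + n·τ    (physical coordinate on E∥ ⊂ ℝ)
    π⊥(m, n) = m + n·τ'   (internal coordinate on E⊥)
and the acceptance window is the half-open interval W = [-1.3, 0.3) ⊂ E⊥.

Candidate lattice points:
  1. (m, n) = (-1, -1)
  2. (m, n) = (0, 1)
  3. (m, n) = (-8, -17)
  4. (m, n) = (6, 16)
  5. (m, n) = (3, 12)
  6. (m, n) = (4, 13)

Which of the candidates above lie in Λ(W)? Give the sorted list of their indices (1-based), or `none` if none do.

Compute τ' = (2−√8)/2 = -0.414214, so π⊥(m,n) = m -0.414214·n.
[1] lift (-1,-1): star map gives -0.585786; window check -1.3 ≤ -0.585786 < 0.3 is true → IN Λ
[2] lift (0,1): star map gives -0.414214; window check -1.3 ≤ -0.414214 < 0.3 is true → IN Λ
[3] lift (-8,-17): star map gives -0.958369; window check -1.3 ≤ -0.958369 < 0.3 is true → IN Λ
[4] lift (6,16): star map gives -0.627417; window check -1.3 ≤ -0.627417 < 0.3 is true → IN Λ
[5] lift (3,12): star map gives -1.970563; window check -1.3 ≤ -1.970563 < 0.3 is false → out
[6] lift (4,13): star map gives -1.384776; window check -1.3 ≤ -1.384776 < 0.3 is false → out

1, 2, 3, 4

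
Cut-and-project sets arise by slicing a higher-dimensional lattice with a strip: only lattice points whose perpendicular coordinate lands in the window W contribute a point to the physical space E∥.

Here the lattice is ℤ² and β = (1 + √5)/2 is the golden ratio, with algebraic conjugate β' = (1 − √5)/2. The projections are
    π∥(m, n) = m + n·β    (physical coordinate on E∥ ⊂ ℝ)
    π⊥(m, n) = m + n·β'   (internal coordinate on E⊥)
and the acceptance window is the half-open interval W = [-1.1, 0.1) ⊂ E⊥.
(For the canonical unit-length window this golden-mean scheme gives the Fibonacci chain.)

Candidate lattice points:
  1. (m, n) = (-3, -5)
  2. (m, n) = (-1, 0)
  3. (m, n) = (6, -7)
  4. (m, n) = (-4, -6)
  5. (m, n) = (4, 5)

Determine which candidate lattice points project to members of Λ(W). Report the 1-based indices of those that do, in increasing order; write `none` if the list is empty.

1, 2, 4

β' = (1−√5)/2 ≈ -0.61803.
#1 (-3,-5): internal coord -3 + (-5)·β' = +0.09017; +0.09017 ∈ [-1.1, 0.1) → IN Λ
#2 (-1,0): internal coord -1 + (0)·β' = -1.00000; -1.00000 ∈ [-1.1, 0.1) → IN Λ
#3 (6,-7): internal coord 6 + (-7)·β' = +10.32624; +10.32624 ∉ [-1.1, 0.1) → out
#4 (-4,-6): internal coord -4 + (-6)·β' = -0.29180; -0.29180 ∈ [-1.1, 0.1) → IN Λ
#5 (4,5): internal coord 4 + (5)·β' = +0.90983; +0.90983 ∉ [-1.1, 0.1) → out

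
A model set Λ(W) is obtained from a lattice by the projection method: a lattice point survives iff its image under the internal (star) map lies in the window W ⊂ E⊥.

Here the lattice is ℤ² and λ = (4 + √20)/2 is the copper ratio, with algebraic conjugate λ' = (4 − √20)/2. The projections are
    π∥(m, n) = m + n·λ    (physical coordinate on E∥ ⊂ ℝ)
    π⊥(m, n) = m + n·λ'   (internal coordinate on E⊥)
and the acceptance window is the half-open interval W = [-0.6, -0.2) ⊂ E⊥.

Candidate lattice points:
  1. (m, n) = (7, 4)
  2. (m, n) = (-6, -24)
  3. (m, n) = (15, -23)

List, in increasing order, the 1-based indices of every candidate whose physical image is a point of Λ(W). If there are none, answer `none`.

2

λ' = (4−√20)/2 ≈ -0.236068.
candidate 1: (m,n)=(7,4) → π∥ = 7+4·λ ≈ 23.944272, π⊥ = 7+4·λ' ≈ 6.055728 ∉ [-0.6, -0.2) ⇒ out
candidate 2: (m,n)=(-6,-24) → π∥ = -6-24·λ ≈ -107.665631, π⊥ = -6-24·λ' ≈ -0.334369 ∈ [-0.6, -0.2) ⇒ IN Λ
candidate 3: (m,n)=(15,-23) → π∥ = 15-23·λ ≈ -82.429563, π⊥ = 15-23·λ' ≈ 20.429563 ∉ [-0.6, -0.2) ⇒ out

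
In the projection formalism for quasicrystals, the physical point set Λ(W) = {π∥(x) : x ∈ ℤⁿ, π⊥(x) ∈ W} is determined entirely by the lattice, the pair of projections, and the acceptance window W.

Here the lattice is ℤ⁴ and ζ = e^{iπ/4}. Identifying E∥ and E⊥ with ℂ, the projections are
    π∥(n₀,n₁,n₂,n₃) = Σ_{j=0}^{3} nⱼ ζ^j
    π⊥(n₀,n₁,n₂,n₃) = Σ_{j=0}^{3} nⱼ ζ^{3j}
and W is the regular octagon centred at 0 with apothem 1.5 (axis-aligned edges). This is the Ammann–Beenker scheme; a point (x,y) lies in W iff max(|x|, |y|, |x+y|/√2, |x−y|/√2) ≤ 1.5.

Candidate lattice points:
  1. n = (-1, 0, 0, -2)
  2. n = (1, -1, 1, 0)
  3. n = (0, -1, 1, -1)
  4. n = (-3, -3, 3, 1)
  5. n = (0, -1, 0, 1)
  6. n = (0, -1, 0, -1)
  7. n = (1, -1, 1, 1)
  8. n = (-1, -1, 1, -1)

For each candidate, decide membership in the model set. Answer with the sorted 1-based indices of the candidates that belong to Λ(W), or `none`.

5, 6

π⊥(n) = n₀ + n₁ζ³ + n₂ζ⁶ + n₃ζ⁹ where ζ = e^{iπ/4}.
#1 (-1, 0, 0, -2): internal (-2.414214, -1.414214); octagon support 2.707107 vs apothem 1.5 → ∉ W
#2 (1, -1, 1, 0): internal (1.707107, -1.707107); octagon support 2.414214 vs apothem 1.5 → ∉ W
#3 (0, -1, 1, -1): internal (0.000000, -2.414214); octagon support 2.414214 vs apothem 1.5 → ∉ W
#4 (-3, -3, 3, 1): internal (-0.171573, -4.414214); octagon support 4.414214 vs apothem 1.5 → ∉ W
#5 (0, -1, 0, 1): internal (1.414214, 0.000000); octagon support 1.414214 vs apothem 1.5 → ∈ W
#6 (0, -1, 0, -1): internal (0.000000, -1.414214); octagon support 1.414214 vs apothem 1.5 → ∈ W
#7 (1, -1, 1, 1): internal (2.414214, -1.000000); octagon support 2.414214 vs apothem 1.5 → ∉ W
#8 (-1, -1, 1, -1): internal (-1.000000, -2.414214); octagon support 2.414214 vs apothem 1.5 → ∉ W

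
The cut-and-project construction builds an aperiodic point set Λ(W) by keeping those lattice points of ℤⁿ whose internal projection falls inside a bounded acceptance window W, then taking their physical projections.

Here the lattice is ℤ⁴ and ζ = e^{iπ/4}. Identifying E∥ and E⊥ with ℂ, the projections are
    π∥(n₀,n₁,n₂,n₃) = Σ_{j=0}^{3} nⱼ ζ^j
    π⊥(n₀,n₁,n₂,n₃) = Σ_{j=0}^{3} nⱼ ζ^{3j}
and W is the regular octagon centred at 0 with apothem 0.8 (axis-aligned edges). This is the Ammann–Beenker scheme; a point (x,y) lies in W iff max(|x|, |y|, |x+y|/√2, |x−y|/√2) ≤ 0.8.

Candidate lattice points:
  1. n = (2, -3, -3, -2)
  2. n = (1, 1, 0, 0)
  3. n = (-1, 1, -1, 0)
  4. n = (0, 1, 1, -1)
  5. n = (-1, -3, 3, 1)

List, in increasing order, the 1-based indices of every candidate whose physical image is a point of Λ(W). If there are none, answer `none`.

π⊥(n) = n₀ + n₁ζ³ + n₂ζ⁶ + n₃ζ⁹ where ζ = e^{iπ/4}.
#1 (2, -3, -3, -2): internal (2.7071, -0.5355); octagon support 2.7071 vs apothem 0.8 → ∉ W
#2 (1, 1, 0, 0): internal (0.2929, 0.7071); octagon support 0.7071 vs apothem 0.8 → ∈ W
#3 (-1, 1, -1, 0): internal (-1.7071, 1.7071); octagon support 2.4142 vs apothem 0.8 → ∉ W
#4 (0, 1, 1, -1): internal (-1.4142, -1.0000); octagon support 1.7071 vs apothem 0.8 → ∉ W
#5 (-1, -3, 3, 1): internal (1.8284, -4.4142); octagon support 4.4142 vs apothem 0.8 → ∉ W

2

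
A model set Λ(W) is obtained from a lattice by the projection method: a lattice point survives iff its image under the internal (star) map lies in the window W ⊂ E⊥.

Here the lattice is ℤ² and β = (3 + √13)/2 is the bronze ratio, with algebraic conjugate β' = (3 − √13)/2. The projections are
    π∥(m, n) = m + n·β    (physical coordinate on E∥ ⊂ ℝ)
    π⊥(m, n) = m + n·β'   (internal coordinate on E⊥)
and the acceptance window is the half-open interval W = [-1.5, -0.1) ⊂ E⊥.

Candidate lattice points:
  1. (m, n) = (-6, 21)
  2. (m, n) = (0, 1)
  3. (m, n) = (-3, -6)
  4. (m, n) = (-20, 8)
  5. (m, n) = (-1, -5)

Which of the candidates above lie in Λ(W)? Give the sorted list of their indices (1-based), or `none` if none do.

Numerically β ≈ 3.3028 and β' = −1/β ≈ -0.3028.
[1] lift (-6,21): star map gives -12.3583; window check -1.5 ≤ -12.3583 < -0.1 is false → out
[2] lift (0,1): star map gives -0.3028; window check -1.5 ≤ -0.3028 < -0.1 is true → IN Λ
[3] lift (-3,-6): star map gives -1.1833; window check -1.5 ≤ -1.1833 < -0.1 is true → IN Λ
[4] lift (-20,8): star map gives -22.4222; window check -1.5 ≤ -22.4222 < -0.1 is false → out
[5] lift (-1,-5): star map gives 0.5139; window check -1.5 ≤ 0.5139 < -0.1 is false → out

2, 3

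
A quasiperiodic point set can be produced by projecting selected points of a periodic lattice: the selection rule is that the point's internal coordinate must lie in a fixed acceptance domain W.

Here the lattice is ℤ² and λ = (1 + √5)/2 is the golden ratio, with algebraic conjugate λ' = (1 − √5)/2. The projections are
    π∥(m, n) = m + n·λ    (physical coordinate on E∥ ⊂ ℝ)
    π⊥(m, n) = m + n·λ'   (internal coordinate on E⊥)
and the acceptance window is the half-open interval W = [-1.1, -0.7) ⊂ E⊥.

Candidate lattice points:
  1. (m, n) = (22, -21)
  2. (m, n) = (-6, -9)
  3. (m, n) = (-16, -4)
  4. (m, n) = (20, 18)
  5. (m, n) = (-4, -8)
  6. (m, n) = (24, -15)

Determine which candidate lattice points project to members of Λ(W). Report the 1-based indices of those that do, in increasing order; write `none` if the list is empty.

Numerically λ ≈ 1.6180 and λ' = −1/λ ≈ -0.6180.
[1] lift (22,-21): star map gives 34.9787; window check -1.1 ≤ 34.9787 < -0.7 is false → out
[2] lift (-6,-9): star map gives -0.4377; window check -1.1 ≤ -0.4377 < -0.7 is false → out
[3] lift (-16,-4): star map gives -13.5279; window check -1.1 ≤ -13.5279 < -0.7 is false → out
[4] lift (20,18): star map gives 8.8754; window check -1.1 ≤ 8.8754 < -0.7 is false → out
[5] lift (-4,-8): star map gives 0.9443; window check -1.1 ≤ 0.9443 < -0.7 is false → out
[6] lift (24,-15): star map gives 33.2705; window check -1.1 ≤ 33.2705 < -0.7 is false → out

none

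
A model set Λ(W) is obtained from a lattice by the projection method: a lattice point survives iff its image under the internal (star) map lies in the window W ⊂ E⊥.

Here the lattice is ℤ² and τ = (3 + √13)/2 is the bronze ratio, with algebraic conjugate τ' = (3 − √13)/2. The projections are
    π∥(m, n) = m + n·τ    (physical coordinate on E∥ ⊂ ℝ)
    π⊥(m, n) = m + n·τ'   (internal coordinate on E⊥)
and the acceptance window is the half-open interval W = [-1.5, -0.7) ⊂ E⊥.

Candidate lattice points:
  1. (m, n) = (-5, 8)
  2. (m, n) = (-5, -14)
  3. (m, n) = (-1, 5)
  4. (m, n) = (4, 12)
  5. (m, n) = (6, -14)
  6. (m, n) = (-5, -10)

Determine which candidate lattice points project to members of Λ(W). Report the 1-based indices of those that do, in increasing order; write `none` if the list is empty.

2

Compute τ' = (3−√13)/2 = -0.3028, so π⊥(m,n) = m -0.3028·n.
[1] lift (-5,8): star map gives -7.4222; window check -1.5 ≤ -7.4222 < -0.7 is false → out
[2] lift (-5,-14): star map gives -0.7611; window check -1.5 ≤ -0.7611 < -0.7 is true → IN Λ
[3] lift (-1,5): star map gives -2.5139; window check -1.5 ≤ -2.5139 < -0.7 is false → out
[4] lift (4,12): star map gives 0.3667; window check -1.5 ≤ 0.3667 < -0.7 is false → out
[5] lift (6,-14): star map gives 10.2389; window check -1.5 ≤ 10.2389 < -0.7 is false → out
[6] lift (-5,-10): star map gives -1.9722; window check -1.5 ≤ -1.9722 < -0.7 is false → out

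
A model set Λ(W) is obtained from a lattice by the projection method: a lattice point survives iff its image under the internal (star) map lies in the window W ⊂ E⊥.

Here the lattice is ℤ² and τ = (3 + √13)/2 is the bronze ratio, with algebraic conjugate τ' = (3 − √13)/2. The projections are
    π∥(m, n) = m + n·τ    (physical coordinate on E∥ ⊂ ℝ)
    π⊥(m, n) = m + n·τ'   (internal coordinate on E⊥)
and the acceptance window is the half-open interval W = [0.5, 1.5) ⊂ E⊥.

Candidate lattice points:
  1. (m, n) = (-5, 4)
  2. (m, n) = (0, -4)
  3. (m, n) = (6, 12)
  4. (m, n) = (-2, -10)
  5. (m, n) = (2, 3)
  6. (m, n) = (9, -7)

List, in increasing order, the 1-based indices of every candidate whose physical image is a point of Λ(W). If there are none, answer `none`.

2, 4, 5

Compute τ' = (3−√13)/2 = -0.3028, so π⊥(m,n) = m -0.3028·n.
candidate 1: (m,n)=(-5,4) → π∥ = -5+4·τ ≈ 8.2111, π⊥ = -5+4·τ' ≈ -6.2111 ∉ [0.5, 1.5) ⇒ out
candidate 2: (m,n)=(0,-4) → π∥ = 0-4·τ ≈ -13.2111, π⊥ = 0-4·τ' ≈ 1.2111 ∈ [0.5, 1.5) ⇒ IN Λ
candidate 3: (m,n)=(6,12) → π∥ = 6+12·τ ≈ 45.6333, π⊥ = 6+12·τ' ≈ 2.3667 ∉ [0.5, 1.5) ⇒ out
candidate 4: (m,n)=(-2,-10) → π∥ = -2-10·τ ≈ -35.0278, π⊥ = -2-10·τ' ≈ 1.0278 ∈ [0.5, 1.5) ⇒ IN Λ
candidate 5: (m,n)=(2,3) → π∥ = 2+3·τ ≈ 11.9083, π⊥ = 2+3·τ' ≈ 1.0917 ∈ [0.5, 1.5) ⇒ IN Λ
candidate 6: (m,n)=(9,-7) → π∥ = 9-7·τ ≈ -14.1194, π⊥ = 9-7·τ' ≈ 11.1194 ∉ [0.5, 1.5) ⇒ out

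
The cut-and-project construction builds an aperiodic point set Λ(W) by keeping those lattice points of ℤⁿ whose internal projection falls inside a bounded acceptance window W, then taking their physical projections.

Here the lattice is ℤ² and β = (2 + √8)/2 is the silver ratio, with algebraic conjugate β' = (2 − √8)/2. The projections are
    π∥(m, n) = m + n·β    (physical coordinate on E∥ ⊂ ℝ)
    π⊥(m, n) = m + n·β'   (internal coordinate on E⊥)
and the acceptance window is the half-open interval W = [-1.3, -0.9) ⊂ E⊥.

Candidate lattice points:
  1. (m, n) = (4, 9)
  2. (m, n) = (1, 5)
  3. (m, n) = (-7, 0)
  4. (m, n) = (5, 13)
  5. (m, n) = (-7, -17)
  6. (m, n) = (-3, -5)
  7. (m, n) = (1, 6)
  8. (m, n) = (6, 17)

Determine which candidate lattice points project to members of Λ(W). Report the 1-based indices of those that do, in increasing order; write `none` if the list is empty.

2, 6, 8

Compute β' = (2−√8)/2 = -0.414214, so π⊥(m,n) = m -0.414214·n.
candidate 1: (m,n)=(4,9) → π∥ = 4+9·β ≈ 25.727922, π⊥ = 4+9·β' ≈ 0.272078 ∉ [-1.3, -0.9) ⇒ out
candidate 2: (m,n)=(1,5) → π∥ = 1+5·β ≈ 13.071068, π⊥ = 1+5·β' ≈ -1.071068 ∈ [-1.3, -0.9) ⇒ IN Λ
candidate 3: (m,n)=(-7,0) → π∥ = -7+0·β ≈ -7.000000, π⊥ = -7+0·β' ≈ -7.000000 ∉ [-1.3, -0.9) ⇒ out
candidate 4: (m,n)=(5,13) → π∥ = 5+13·β ≈ 36.384776, π⊥ = 5+13·β' ≈ -0.384776 ∉ [-1.3, -0.9) ⇒ out
candidate 5: (m,n)=(-7,-17) → π∥ = -7-17·β ≈ -48.041631, π⊥ = -7-17·β' ≈ 0.041631 ∉ [-1.3, -0.9) ⇒ out
candidate 6: (m,n)=(-3,-5) → π∥ = -3-5·β ≈ -15.071068, π⊥ = -3-5·β' ≈ -0.928932 ∈ [-1.3, -0.9) ⇒ IN Λ
candidate 7: (m,n)=(1,6) → π∥ = 1+6·β ≈ 15.485281, π⊥ = 1+6·β' ≈ -1.485281 ∉ [-1.3, -0.9) ⇒ out
candidate 8: (m,n)=(6,17) → π∥ = 6+17·β ≈ 47.041631, π⊥ = 6+17·β' ≈ -1.041631 ∈ [-1.3, -0.9) ⇒ IN Λ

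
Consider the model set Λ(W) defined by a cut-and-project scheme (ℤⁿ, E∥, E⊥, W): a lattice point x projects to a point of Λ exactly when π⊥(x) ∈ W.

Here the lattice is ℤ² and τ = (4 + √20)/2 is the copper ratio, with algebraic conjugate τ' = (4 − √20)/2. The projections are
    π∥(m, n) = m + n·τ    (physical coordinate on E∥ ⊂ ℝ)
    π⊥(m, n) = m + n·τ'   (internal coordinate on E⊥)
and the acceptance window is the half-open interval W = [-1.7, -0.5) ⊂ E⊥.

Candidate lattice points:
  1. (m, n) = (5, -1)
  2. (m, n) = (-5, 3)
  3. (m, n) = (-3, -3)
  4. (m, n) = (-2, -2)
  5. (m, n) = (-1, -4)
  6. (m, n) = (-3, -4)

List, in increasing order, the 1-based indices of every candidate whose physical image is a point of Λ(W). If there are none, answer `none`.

Numerically τ ≈ 4.23607 and τ' = −1/τ ≈ -0.23607.
#1 (5,-1): internal coord 5 + (-1)·τ' = +5.23607; +5.23607 ∉ [-1.7, -0.5) → out
#2 (-5,3): internal coord -5 + (3)·τ' = -5.70820; -5.70820 ∉ [-1.7, -0.5) → out
#3 (-3,-3): internal coord -3 + (-3)·τ' = -2.29180; -2.29180 ∉ [-1.7, -0.5) → out
#4 (-2,-2): internal coord -2 + (-2)·τ' = -1.52786; -1.52786 ∈ [-1.7, -0.5) → IN Λ
#5 (-1,-4): internal coord -1 + (-4)·τ' = -0.05573; -0.05573 ∉ [-1.7, -0.5) → out
#6 (-3,-4): internal coord -3 + (-4)·τ' = -2.05573; -2.05573 ∉ [-1.7, -0.5) → out

4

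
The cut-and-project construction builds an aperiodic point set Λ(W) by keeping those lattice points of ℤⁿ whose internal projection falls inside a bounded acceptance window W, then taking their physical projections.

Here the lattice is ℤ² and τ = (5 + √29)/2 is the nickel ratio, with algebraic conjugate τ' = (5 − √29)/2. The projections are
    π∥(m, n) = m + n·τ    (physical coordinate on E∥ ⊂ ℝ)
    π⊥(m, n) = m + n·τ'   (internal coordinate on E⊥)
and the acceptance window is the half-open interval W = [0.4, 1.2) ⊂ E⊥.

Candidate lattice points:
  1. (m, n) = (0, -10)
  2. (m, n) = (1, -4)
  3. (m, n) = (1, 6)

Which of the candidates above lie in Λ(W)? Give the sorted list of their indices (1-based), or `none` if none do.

Numerically τ ≈ 5.19258 and τ' = −1/τ ≈ -0.19258.
#1 (0,-10): internal coord 0 + (-10)·τ' = +1.92582; +1.92582 ∉ [0.4, 1.2) → out
#2 (1,-4): internal coord 1 + (-4)·τ' = +1.77033; +1.77033 ∉ [0.4, 1.2) → out
#3 (1,6): internal coord 1 + (6)·τ' = -0.15549; -0.15549 ∉ [0.4, 1.2) → out

none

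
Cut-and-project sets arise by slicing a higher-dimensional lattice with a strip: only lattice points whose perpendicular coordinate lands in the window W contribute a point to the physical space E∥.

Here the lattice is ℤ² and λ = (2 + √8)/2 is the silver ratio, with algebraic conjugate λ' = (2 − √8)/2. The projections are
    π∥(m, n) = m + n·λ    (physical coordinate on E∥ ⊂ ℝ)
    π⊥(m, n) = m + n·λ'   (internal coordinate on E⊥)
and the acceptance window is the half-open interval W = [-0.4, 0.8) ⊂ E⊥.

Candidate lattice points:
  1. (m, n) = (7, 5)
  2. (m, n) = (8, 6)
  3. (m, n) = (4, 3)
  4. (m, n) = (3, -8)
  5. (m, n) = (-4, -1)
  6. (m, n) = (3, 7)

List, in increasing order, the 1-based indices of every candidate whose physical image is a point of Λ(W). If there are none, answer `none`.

Compute λ' = (2−√8)/2 = -0.414214, so π⊥(m,n) = m -0.414214·n.
candidate 1: (m,n)=(7,5) → π∥ = 7+5·λ ≈ 19.071068, π⊥ = 7+5·λ' ≈ 4.928932 ∉ [-0.4, 0.8) ⇒ out
candidate 2: (m,n)=(8,6) → π∥ = 8+6·λ ≈ 22.485281, π⊥ = 8+6·λ' ≈ 5.514719 ∉ [-0.4, 0.8) ⇒ out
candidate 3: (m,n)=(4,3) → π∥ = 4+3·λ ≈ 11.242641, π⊥ = 4+3·λ' ≈ 2.757359 ∉ [-0.4, 0.8) ⇒ out
candidate 4: (m,n)=(3,-8) → π∥ = 3-8·λ ≈ -16.313708, π⊥ = 3-8·λ' ≈ 6.313708 ∉ [-0.4, 0.8) ⇒ out
candidate 5: (m,n)=(-4,-1) → π∥ = -4-1·λ ≈ -6.414214, π⊥ = -4-1·λ' ≈ -3.585786 ∉ [-0.4, 0.8) ⇒ out
candidate 6: (m,n)=(3,7) → π∥ = 3+7·λ ≈ 19.899495, π⊥ = 3+7·λ' ≈ 0.100505 ∈ [-0.4, 0.8) ⇒ IN Λ

6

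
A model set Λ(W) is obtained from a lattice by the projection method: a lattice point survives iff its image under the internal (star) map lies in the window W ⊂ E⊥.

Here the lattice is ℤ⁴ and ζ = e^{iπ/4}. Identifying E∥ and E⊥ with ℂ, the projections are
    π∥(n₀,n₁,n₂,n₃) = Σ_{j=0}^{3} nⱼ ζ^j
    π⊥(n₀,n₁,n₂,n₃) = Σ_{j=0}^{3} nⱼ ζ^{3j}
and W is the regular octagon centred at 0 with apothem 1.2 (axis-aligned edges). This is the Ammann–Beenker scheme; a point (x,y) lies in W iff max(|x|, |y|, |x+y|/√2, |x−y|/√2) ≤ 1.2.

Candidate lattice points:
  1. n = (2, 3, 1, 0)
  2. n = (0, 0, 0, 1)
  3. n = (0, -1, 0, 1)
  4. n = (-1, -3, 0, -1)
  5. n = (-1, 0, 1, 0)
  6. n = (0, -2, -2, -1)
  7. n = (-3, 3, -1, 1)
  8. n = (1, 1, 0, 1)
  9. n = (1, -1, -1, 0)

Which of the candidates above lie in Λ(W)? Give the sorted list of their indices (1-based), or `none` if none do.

1, 2, 6

π⊥(n) = n₀ + n₁ζ³ + n₂ζ⁶ + n₃ζ⁹ where ζ = e^{iπ/4}.
#1 (2, 3, 1, 0): internal (-0.121320, 1.121320); octagon support 1.121320 vs apothem 1.2 → ∈ W
#2 (0, 0, 0, 1): internal (0.707107, 0.707107); octagon support 1.000000 vs apothem 1.2 → ∈ W
#3 (0, -1, 0, 1): internal (1.414214, 0.000000); octagon support 1.414214 vs apothem 1.2 → ∉ W
#4 (-1, -3, 0, -1): internal (0.414214, -2.828427); octagon support 2.828427 vs apothem 1.2 → ∉ W
#5 (-1, 0, 1, 0): internal (-1.000000, -1.000000); octagon support 1.414214 vs apothem 1.2 → ∉ W
#6 (0, -2, -2, -1): internal (0.707107, -0.121320); octagon support 0.707107 vs apothem 1.2 → ∈ W
#7 (-3, 3, -1, 1): internal (-4.414214, 3.828427); octagon support 5.828427 vs apothem 1.2 → ∉ W
#8 (1, 1, 0, 1): internal (1.000000, 1.414214); octagon support 1.707107 vs apothem 1.2 → ∉ W
#9 (1, -1, -1, 0): internal (1.707107, 0.292893); octagon support 1.707107 vs apothem 1.2 → ∉ W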